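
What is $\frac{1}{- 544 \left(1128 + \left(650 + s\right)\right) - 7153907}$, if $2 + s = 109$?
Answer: $- \frac{1}{8179347} \approx -1.2226 \cdot 10^{-7}$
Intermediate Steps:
$s = 107$ ($s = -2 + 109 = 107$)
$\frac{1}{- 544 \left(1128 + \left(650 + s\right)\right) - 7153907} = \frac{1}{- 544 \left(1128 + \left(650 + 107\right)\right) - 7153907} = \frac{1}{- 544 \left(1128 + 757\right) - 7153907} = \frac{1}{\left(-544\right) 1885 - 7153907} = \frac{1}{-1025440 - 7153907} = \frac{1}{-8179347} = - \frac{1}{8179347}$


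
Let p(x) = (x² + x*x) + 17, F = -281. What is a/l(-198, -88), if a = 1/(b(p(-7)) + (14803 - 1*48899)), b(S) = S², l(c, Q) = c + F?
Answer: 1/9997209 ≈ 1.0003e-7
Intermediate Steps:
l(c, Q) = -281 + c (l(c, Q) = c - 281 = -281 + c)
p(x) = 17 + 2*x² (p(x) = (x² + x²) + 17 = 2*x² + 17 = 17 + 2*x²)
a = -1/20871 (a = 1/((17 + 2*(-7)²)² + (14803 - 1*48899)) = 1/((17 + 2*49)² + (14803 - 48899)) = 1/((17 + 98)² - 34096) = 1/(115² - 34096) = 1/(13225 - 34096) = 1/(-20871) = -1/20871 ≈ -4.7913e-5)
a/l(-198, -88) = -1/(20871*(-281 - 198)) = -1/20871/(-479) = -1/20871*(-1/479) = 1/9997209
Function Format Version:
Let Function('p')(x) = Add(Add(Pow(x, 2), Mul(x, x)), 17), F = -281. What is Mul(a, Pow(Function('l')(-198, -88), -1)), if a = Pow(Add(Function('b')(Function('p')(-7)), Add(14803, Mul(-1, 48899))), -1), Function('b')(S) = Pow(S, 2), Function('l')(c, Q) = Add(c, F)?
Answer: Rational(1, 9997209) ≈ 1.0003e-7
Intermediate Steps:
Function('l')(c, Q) = Add(-281, c) (Function('l')(c, Q) = Add(c, -281) = Add(-281, c))
Function('p')(x) = Add(17, Mul(2, Pow(x, 2))) (Function('p')(x) = Add(Add(Pow(x, 2), Pow(x, 2)), 17) = Add(Mul(2, Pow(x, 2)), 17) = Add(17, Mul(2, Pow(x, 2))))
a = Rational(-1, 20871) (a = Pow(Add(Pow(Add(17, Mul(2, Pow(-7, 2))), 2), Add(14803, Mul(-1, 48899))), -1) = Pow(Add(Pow(Add(17, Mul(2, 49)), 2), Add(14803, -48899)), -1) = Pow(Add(Pow(Add(17, 98), 2), -34096), -1) = Pow(Add(Pow(115, 2), -34096), -1) = Pow(Add(13225, -34096), -1) = Pow(-20871, -1) = Rational(-1, 20871) ≈ -4.7913e-5)
Mul(a, Pow(Function('l')(-198, -88), -1)) = Mul(Rational(-1, 20871), Pow(Add(-281, -198), -1)) = Mul(Rational(-1, 20871), Pow(-479, -1)) = Mul(Rational(-1, 20871), Rational(-1, 479)) = Rational(1, 9997209)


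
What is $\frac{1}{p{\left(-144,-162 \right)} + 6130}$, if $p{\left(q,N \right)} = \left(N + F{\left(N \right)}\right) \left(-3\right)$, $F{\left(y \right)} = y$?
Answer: $\frac{1}{7102} \approx 0.00014081$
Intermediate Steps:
$p{\left(q,N \right)} = - 6 N$ ($p{\left(q,N \right)} = \left(N + N\right) \left(-3\right) = 2 N \left(-3\right) = - 6 N$)
$\frac{1}{p{\left(-144,-162 \right)} + 6130} = \frac{1}{\left(-6\right) \left(-162\right) + 6130} = \frac{1}{972 + 6130} = \frac{1}{7102}$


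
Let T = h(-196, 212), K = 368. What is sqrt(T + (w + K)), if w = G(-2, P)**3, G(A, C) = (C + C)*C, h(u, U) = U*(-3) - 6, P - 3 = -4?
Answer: I*sqrt(266) ≈ 16.31*I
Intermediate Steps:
P = -1 (P = 3 - 4 = -1)
h(u, U) = -6 - 3*U (h(u, U) = -3*U - 6 = -6 - 3*U)
T = -642 (T = -6 - 3*212 = -6 - 636 = -642)
G(A, C) = 2*C**2 (G(A, C) = (2*C)*C = 2*C**2)
w = 8 (w = (2*(-1)**2)**3 = (2*1)**3 = 2**3 = 8)
sqrt(T + (w + K)) = sqrt(-642 + (8 + 368)) = sqrt(-642 + 376) = sqrt(-266) = I*sqrt(266)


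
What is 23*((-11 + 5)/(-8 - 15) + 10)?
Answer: 236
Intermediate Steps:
23*((-11 + 5)/(-8 - 15) + 10) = 23*(-6/(-23) + 10) = 23*(-6*(-1/23) + 10) = 23*(6/23 + 10) = 23*(236/23) = 236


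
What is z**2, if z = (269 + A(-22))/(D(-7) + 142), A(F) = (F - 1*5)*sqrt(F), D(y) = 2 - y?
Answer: 373/151 - 14526*I*sqrt(22)/22801 ≈ 2.4702 - 2.9882*I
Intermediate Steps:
A(F) = sqrt(F)*(-5 + F) (A(F) = (F - 5)*sqrt(F) = (-5 + F)*sqrt(F) = sqrt(F)*(-5 + F))
z = 269/151 - 27*I*sqrt(22)/151 (z = (269 + sqrt(-22)*(-5 - 22))/((2 - 1*(-7)) + 142) = (269 + (I*sqrt(22))*(-27))/((2 + 7) + 142) = (269 - 27*I*sqrt(22))/(9 + 142) = (269 - 27*I*sqrt(22))/151 = (269 - 27*I*sqrt(22))*(1/151) = 269/151 - 27*I*sqrt(22)/151 ≈ 1.7815 - 0.83868*I)
z**2 = (269/151 - 27*I*sqrt(22)/151)**2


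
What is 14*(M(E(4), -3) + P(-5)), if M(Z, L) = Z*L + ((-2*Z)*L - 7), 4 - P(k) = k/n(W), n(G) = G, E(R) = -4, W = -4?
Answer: -455/2 ≈ -227.50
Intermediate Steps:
P(k) = 4 + k/4 (P(k) = 4 - k/(-4) = 4 - k*(-1)/4 = 4 - (-1)*k/4 = 4 + k/4)
M(Z, L) = -7 - L*Z (M(Z, L) = L*Z + (-2*L*Z - 7) = L*Z + (-7 - 2*L*Z) = -7 - L*Z)
14*(M(E(4), -3) + P(-5)) = 14*((-7 - 1*(-3)*(-4)) + (4 + (¼)*(-5))) = 14*((-7 - 12) + (4 - 5/4)) = 14*(-19 + 11/4) = 14*(-65/4) = -455/2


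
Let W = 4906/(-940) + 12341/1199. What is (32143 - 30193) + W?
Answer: 1101742623/563530 ≈ 1955.1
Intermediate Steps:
W = 2859123/563530 (W = 4906*(-1/940) + 12341*(1/1199) = -2453/470 + 12341/1199 = 2859123/563530 ≈ 5.0736)
(32143 - 30193) + W = (32143 - 30193) + 2859123/563530 = 1950 + 2859123/563530 = 1101742623/563530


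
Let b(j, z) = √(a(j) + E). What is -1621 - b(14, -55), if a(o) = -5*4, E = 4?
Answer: -1621 - 4*I ≈ -1621.0 - 4.0*I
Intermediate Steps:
a(o) = -20
b(j, z) = 4*I (b(j, z) = √(-20 + 4) = √(-16) = 4*I)
-1621 - b(14, -55) = -1621 - 4*I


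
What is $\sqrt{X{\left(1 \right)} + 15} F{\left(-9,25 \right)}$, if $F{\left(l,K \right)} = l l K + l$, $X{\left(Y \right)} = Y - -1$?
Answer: $2016 \sqrt{17} \approx 8312.2$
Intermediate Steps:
$X{\left(Y \right)} = 1 + Y$ ($X{\left(Y \right)} = Y + 1 = 1 + Y$)
$F{\left(l,K \right)} = l + K l^{2}$ ($F{\left(l,K \right)} = l^{2} K + l = K l^{2} + l = l + K l^{2}$)
$\sqrt{X{\left(1 \right)} + 15} F{\left(-9,25 \right)} = \sqrt{\left(1 + 1\right) + 15} \left(- 9 \left(1 + 25 \left(-9\right)\right)\right) = \sqrt{2 + 15} \left(- 9 \left(1 - 225\right)\right) = \sqrt{17} \left(\left(-9\right) \left(-224\right)\right) = \sqrt{17} \cdot 2016 = 2016 \sqrt{17}$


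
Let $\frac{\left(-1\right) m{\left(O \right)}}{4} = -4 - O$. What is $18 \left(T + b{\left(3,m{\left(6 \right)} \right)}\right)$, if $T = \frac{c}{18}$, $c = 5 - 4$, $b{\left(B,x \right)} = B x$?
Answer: $2161$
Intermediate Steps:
$m{\left(O \right)} = 16 + 4 O$ ($m{\left(O \right)} = - 4 \left(-4 - O\right) = 16 + 4 O$)
$c = 1$
$T = \frac{1}{18}$ ($T = 1 \cdot \frac{1}{18} = \frac{1}{18} \approx 0.055556$)
$18 \left(T + b{\left(3,m{\left(6 \right)} \right)}\right) = 18 \left(\frac{1}{18} + 3 \left(16 + 4 \cdot 6\right)\right) = 18 \left(\frac{1}{18} + 3 \left(16 + 24\right)\right) = 18 \left(\frac{1}{18} + 3 \cdot 40\right) = 18 \left(\frac{1}{18} + 120\right) = 18 \cdot \frac{2161}{18} = 2161$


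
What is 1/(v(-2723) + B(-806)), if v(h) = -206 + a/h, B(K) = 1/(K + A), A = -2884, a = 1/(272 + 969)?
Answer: -12469406670/2568701156953 ≈ -0.0048544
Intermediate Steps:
a = 1/1241 ≈ 0.00080580
B(K) = 1/(-2884 + K) (B(K) = 1/(K - 2884) = 1/(-2884 + K))
v(h) = -206 + 1/(1241*h)
1/(v(-2723) + B(-806)) = 1/((-206 + (1/1241)/(-2723)) + 1/(-2884 - 806)) = 1/((-206 + (1/1241)*(-1/2723)) + 1/(-3690)) = 1/((-206 - 1/3379243) - 1/3690) = 1/(-696124059/3379243 - 1/3690) = 1/(-2568701156953/12469406670) = -12469406670/2568701156953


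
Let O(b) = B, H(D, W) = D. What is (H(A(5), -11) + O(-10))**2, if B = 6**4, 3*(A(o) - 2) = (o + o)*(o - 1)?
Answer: 15476356/9 ≈ 1.7196e+6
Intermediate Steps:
A(o) = 2 + 2*o*(-1 + o)/3 (A(o) = 2 + ((o + o)*(o - 1))/3 = 2 + ((2*o)*(-1 + o))/3 = 2 + (2*o*(-1 + o))/3 = 2 + 2*o*(-1 + o)/3)
B = 1296
O(b) = 1296
(H(A(5), -11) + O(-10))**2 = ((2 - 2/3*5 + (2/3)*5**2) + 1296)**2 = ((2 - 10/3 + (2/3)*25) + 1296)**2 = ((2 - 10/3 + 50/3) + 1296)**2 = (46/3 + 1296)**2 = (3934/3)**2 = 15476356/9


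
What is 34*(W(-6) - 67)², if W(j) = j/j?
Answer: 148104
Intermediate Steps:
W(j) = 1
34*(W(-6) - 67)² = 34*(1 - 67)² = 34*(-66)² = 34*4356 = 148104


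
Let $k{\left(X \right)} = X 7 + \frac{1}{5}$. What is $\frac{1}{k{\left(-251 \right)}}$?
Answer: $- \frac{5}{8784} \approx -0.00056922$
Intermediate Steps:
$k{\left(X \right)} = \frac{1}{5} + 7 X$ ($k{\left(X \right)} = 7 X + \frac{1}{5} = \frac{1}{5} + 7 X$)
$\frac{1}{k{\left(-251 \right)}} = \frac{1}{\frac{1}{5} + 7 \left(-251\right)} = \frac{1}{\frac{1}{5} - 1757} = \frac{1}{- \frac{8784}{5}} = - \frac{5}{8784}$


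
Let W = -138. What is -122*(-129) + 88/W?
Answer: 1085878/69 ≈ 15737.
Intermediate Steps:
-122*(-129) + 88/W = -122*(-129) + 88/(-138) = 15738 + 88*(-1/138) = 15738 - 44/69 = 1085878/69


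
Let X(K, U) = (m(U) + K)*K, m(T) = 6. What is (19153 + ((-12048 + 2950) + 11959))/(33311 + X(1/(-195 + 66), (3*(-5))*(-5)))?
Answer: 183167487/277163789 ≈ 0.66086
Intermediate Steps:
X(K, U) = K*(6 + K) (X(K, U) = (6 + K)*K = K*(6 + K))
(19153 + ((-12048 + 2950) + 11959))/(33311 + X(1/(-195 + 66), (3*(-5))*(-5))) = (19153 + ((-12048 + 2950) + 11959))/(33311 + (6 + 1/(-195 + 66))/(-195 + 66)) = (19153 + (-9098 + 11959))/(33311 + (6 + 1/(-129))/(-129)) = (19153 + 2861)/(33311 - (6 - 1/129)/129) = 22014/(33311 - 1/129*773/129) = 22014/(33311 - 773/16641) = 22014/(554327578/16641) = 22014*(16641/554327578) = 183167487/277163789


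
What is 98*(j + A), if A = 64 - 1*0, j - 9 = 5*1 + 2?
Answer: 7840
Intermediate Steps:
j = 16 (j = 9 + (5*1 + 2) = 9 + (5 + 2) = 9 + 7 = 16)
A = 64 (A = 64 + 0 = 64)
98*(j + A) = 98*(16 + 64) = 98*80 = 7840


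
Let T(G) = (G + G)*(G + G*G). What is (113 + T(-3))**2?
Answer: 5929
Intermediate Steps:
T(G) = 2*G*(G + G**2) (T(G) = (2*G)*(G + G**2) = 2*G*(G + G**2))
(113 + T(-3))**2 = (113 + 2*(-3)**2*(1 - 3))**2 = (113 + 2*9*(-2))**2 = (113 - 36)**2 = 77**2 = 5929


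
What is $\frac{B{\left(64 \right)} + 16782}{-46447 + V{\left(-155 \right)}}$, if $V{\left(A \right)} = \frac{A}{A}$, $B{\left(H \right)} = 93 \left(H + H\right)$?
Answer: $- \frac{4781}{7741} \approx -0.61762$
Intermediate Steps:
$B{\left(H \right)} = 186 H$ ($B{\left(H \right)} = 93 \cdot 2 H = 186 H$)
$V{\left(A \right)} = 1$
$\frac{B{\left(64 \right)} + 16782}{-46447 + V{\left(-155 \right)}} = \frac{186 \cdot 64 + 16782}{-46447 + 1} = \frac{11904 + 16782}{-46446} = 28686 \left(- \frac{1}{46446}\right) = - \frac{4781}{7741}$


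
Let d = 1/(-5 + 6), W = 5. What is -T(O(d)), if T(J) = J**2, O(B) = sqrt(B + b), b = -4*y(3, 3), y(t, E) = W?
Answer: 19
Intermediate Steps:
y(t, E) = 5
d = 1 (d = 1/1 = 1)
b = -20 (b = -4*5 = -20)
O(B) = sqrt(-20 + B) (O(B) = sqrt(B - 20) = sqrt(-20 + B))
-T(O(d)) = -(sqrt(-20 + 1))**2 = -(sqrt(-19))**2 = -(I*sqrt(19))**2 = -1*(-19) = 19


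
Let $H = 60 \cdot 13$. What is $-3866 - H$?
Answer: $-4646$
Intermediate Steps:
$H = 780$
$-3866 - H = -3866 - 780 = -4646$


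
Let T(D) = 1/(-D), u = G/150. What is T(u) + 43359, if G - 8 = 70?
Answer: 563642/13 ≈ 43357.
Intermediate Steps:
G = 78 (G = 8 + 70 = 78)
u = 13/25 (u = 78/150 = 78*(1/150) = 13/25 ≈ 0.52000)
T(D) = -1/D
T(u) + 43359 = -1/13/25 + 43359 = -1*25/13 + 43359 = -25/13 + 43359 = 563642/13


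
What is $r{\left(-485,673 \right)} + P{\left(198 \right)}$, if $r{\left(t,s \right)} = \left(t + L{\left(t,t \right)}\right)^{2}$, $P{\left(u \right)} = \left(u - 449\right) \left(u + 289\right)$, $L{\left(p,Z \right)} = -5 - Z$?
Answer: $-122212$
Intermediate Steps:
$P{\left(u \right)} = \left(-449 + u\right) \left(289 + u\right)$
$r{\left(t,s \right)} = 25$ ($r{\left(t,s \right)} = \left(t - \left(5 + t\right)\right)^{2} = \left(-5\right)^{2} = 25$)
$r{\left(-485,673 \right)} + P{\left(198 \right)} = 25 - \left(161441 - 39204\right) = 25 - 122237 = -122212$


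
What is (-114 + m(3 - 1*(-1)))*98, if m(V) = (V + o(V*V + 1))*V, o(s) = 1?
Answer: -9212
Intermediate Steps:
m(V) = V*(1 + V) (m(V) = (V + 1)*V = (1 + V)*V = V*(1 + V))
(-114 + m(3 - 1*(-1)))*98 = (-114 + (3 - 1*(-1))*(1 + (3 - 1*(-1))))*98 = (-114 + (3 + 1)*(1 + (3 + 1)))*98 = (-114 + 4*(1 + 4))*98 = (-114 + 4*5)*98 = (-114 + 20)*98 = -94*98 = -9212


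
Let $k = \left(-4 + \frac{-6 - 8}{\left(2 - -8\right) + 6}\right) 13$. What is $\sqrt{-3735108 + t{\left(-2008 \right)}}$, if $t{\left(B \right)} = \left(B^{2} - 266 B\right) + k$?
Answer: $\frac{3 \sqrt{1477370}}{4} \approx 911.6$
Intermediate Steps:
$k = - \frac{507}{8}$ ($k = \left(-4 - \frac{14}{\left(2 + 8\right) + 6}\right) 13 = \left(-4 - \frac{14}{10 + 6}\right) 13 = \left(-4 - \frac{14}{16}\right) 13 = \left(-4 - \frac{7}{8}\right) 13 = \left(- \frac{39}{8}\right) 13 = - \frac{507}{8} \approx -63.375$)
$t{\left(B \right)} = - \frac{507}{8} + B^{2} - 266 B$ ($t{\left(B \right)} = \left(B^{2} - 266 B\right) - \frac{507}{8} = - \frac{507}{8} + B^{2} - 266 B$)
$\sqrt{-3735108 + t{\left(-2008 \right)}} = \sqrt{-3735108 - \left(- \frac{4272517}{8} - 4032064\right)} = \sqrt{-3735108 + \left(- \frac{507}{8} + 4032064 + 534128\right)} = \sqrt{-3735108 + \frac{36529029}{8}} = \sqrt{\frac{6648165}{8}} = \frac{3 \sqrt{1477370}}{4}$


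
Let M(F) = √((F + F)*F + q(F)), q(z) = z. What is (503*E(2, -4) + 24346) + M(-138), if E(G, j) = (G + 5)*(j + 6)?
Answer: 31388 + 5*√1518 ≈ 31583.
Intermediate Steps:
M(F) = √(F + 2*F²) (M(F) = √((F + F)*F + F) = √((2*F)*F + F) = √(2*F² + F) = √(F + 2*F²))
E(G, j) = (5 + G)*(6 + j)
(503*E(2, -4) + 24346) + M(-138) = (503*(30 + 5*(-4) + 6*2 + 2*(-4)) + 24346) + √(-138*(1 + 2*(-138))) = (503*(30 - 20 + 12 - 8) + 24346) + √(-138*(1 - 276)) = (503*14 + 24346) + √(-138*(-275)) = (7042 + 24346) + √37950 = 31388 + 5*√1518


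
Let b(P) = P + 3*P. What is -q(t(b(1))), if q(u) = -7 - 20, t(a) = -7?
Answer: 27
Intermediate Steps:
b(P) = 4*P
q(u) = -27
-q(t(b(1))) = -1*(-27) = 27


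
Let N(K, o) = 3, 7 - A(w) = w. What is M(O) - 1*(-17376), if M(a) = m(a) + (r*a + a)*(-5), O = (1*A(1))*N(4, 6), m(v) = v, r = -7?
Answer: 17934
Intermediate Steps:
A(w) = 7 - w
O = 18 (O = (1*(7 - 1*1))*3 = (1*(7 - 1))*3 = (1*6)*3 = 6*3 = 18)
M(a) = 31*a (M(a) = a + (-7*a + a)*(-5) = a - 6*a*(-5) = a + 30*a = 31*a)
M(O) - 1*(-17376) = 31*18 - 1*(-17376) = 558 + 17376 = 17934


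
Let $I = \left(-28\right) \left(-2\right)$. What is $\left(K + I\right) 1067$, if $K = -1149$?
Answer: $-1166231$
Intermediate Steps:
$I = 56$
$\left(K + I\right) 1067 = \left(-1149 + 56\right) 1067 = \left(-1093\right) 1067 = -1166231$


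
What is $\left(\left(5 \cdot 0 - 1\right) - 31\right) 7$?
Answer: $-224$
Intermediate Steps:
$\left(\left(5 \cdot 0 - 1\right) - 31\right) 7 = \left(\left(0 - 1\right) - 31\right) 7 = \left(-1 - 31\right) 7 = \left(-32\right) 7 = -224$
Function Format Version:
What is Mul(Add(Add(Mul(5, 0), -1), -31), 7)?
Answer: -224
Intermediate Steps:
Mul(Add(Add(Mul(5, 0), -1), -31), 7) = Mul(Add(Add(0, -1), -31), 7) = Mul(Add(-1, -31), 7) = Mul(-32, 7) = -224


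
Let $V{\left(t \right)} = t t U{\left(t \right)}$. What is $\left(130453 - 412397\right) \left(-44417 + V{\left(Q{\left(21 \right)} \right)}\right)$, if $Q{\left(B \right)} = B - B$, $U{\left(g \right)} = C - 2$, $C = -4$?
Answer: $12523106648$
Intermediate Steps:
$U{\left(g \right)} = -6$ ($U{\left(g \right)} = -4 - 2 = -6$)
$Q{\left(B \right)} = 0$
$V{\left(t \right)} = - 6 t^{2}$ ($V{\left(t \right)} = t t \left(-6\right) = t^{2} \left(-6\right) = - 6 t^{2}$)
$\left(130453 - 412397\right) \left(-44417 + V{\left(Q{\left(21 \right)} \right)}\right) = \left(130453 - 412397\right) \left(-44417 - 6 \cdot 0^{2}\right) = - 281944 \left(-44417 - 0\right) = - 281944 \left(-44417 + 0\right) = \left(-281944\right) \left(-44417\right) = 12523106648$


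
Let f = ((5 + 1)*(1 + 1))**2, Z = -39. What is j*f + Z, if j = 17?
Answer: 2409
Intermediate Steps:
f = 144 (f = (6*2)**2 = 12**2 = 144)
j*f + Z = 17*144 - 39 = 2448 - 39 = 2409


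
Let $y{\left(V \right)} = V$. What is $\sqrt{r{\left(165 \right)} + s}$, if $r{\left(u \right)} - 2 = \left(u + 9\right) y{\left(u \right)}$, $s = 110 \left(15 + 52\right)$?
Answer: $\sqrt{36082} \approx 189.95$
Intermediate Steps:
$s = 7370$ ($s = 110 \cdot 67 = 7370$)
$r{\left(u \right)} = 2 + u \left(9 + u\right)$ ($r{\left(u \right)} = 2 + \left(u + 9\right) u = 2 + \left(9 + u\right) u = 2 + u \left(9 + u\right)$)
$\sqrt{r{\left(165 \right)} + s} = \sqrt{\left(2 + 165^{2} + 9 \cdot 165\right) + 7370} = \sqrt{\left(2 + 27225 + 1485\right) + 7370} = \sqrt{28712 + 7370} = \sqrt{36082}$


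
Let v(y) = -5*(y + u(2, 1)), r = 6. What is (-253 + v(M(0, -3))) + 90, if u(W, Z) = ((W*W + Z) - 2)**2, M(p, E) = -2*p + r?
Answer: -238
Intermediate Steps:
M(p, E) = 6 - 2*p (M(p, E) = -2*p + 6 = 6 - 2*p)
u(W, Z) = (-2 + Z + W**2)**2 (u(W, Z) = ((W**2 + Z) - 2)**2 = ((Z + W**2) - 2)**2 = (-2 + Z + W**2)**2)
v(y) = -45 - 5*y (v(y) = -5*(y + (-2 + 1 + 2**2)**2) = -5*(y + (-2 + 1 + 4)**2) = -5*(y + 3**2) = -5*(y + 9) = -5*(9 + y) = -45 - 5*y)
(-253 + v(M(0, -3))) + 90 = (-253 + (-45 - 5*(6 - 2*0))) + 90 = (-253 + (-45 - 5*(6 + 0))) + 90 = (-253 + (-45 - 5*6)) + 90 = (-253 + (-45 - 30)) + 90 = (-253 - 75) + 90 = -328 + 90 = -238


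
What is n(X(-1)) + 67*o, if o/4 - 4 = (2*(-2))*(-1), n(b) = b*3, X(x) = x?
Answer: 2141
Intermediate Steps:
n(b) = 3*b
o = 32 (o = 16 + 4*((2*(-2))*(-1)) = 16 + 4*(-4*(-1)) = 16 + 4*4 = 16 + 16 = 32)
n(X(-1)) + 67*o = 3*(-1) + 67*32 = -3 + 2144 = 2141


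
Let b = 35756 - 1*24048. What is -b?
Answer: -11708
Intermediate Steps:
b = 11708 (b = 35756 - 24048 = 11708)
-b = -1*11708 = -11708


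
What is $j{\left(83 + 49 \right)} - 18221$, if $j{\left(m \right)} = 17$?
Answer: $-18204$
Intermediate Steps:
$j{\left(83 + 49 \right)} - 18221 = 17 - 18221 = -18204$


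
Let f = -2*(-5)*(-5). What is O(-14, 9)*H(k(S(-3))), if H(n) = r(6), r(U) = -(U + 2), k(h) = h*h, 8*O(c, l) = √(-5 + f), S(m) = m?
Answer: -I*√55 ≈ -7.4162*I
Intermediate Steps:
f = -50 (f = 10*(-5) = -50)
O(c, l) = I*√55/8 (O(c, l) = √(-5 - 50)/8 = √(-55)/8 = (I*√55)/8 = I*√55/8)
k(h) = h²
r(U) = -2 - U (r(U) = -(2 + U) = -2 - U)
H(n) = -8 (H(n) = -2 - 1*6 = -2 - 6 = -8)
O(-14, 9)*H(k(S(-3))) = (I*√55/8)*(-8) = -I*√55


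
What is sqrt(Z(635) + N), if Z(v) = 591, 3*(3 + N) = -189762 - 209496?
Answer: 3*I*sqrt(14722) ≈ 364.0*I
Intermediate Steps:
N = -133089 (N = -3 + (-189762 - 209496)/3 = -3 + (1/3)*(-399258) = -3 - 133086 = -133089)
sqrt(Z(635) + N) = sqrt(591 - 133089) = sqrt(-132498) = 3*I*sqrt(14722)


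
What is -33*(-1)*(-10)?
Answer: -330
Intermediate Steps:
-33*(-1)*(-10) = 33*(-10) = -330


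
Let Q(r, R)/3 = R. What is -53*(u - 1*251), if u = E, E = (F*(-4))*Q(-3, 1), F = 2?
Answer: 14575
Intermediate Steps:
Q(r, R) = 3*R
E = -24 (E = (2*(-4))*(3*1) = -8*3 = -24)
u = -24
-53*(u - 1*251) = -53*(-24 - 1*251) = -53*(-24 - 251) = -53*(-275) = 14575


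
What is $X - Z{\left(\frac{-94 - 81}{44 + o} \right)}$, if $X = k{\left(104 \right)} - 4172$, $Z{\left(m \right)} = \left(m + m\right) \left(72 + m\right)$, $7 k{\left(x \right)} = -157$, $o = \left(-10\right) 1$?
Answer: $- \frac{14186233}{4046} \approx -3506.2$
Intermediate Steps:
$o = -10$
$k{\left(x \right)} = - \frac{157}{7}$ ($k{\left(x \right)} = \frac{1}{7} \left(-157\right) = - \frac{157}{7}$)
$Z{\left(m \right)} = 2 m \left(72 + m\right)$
$X = - \frac{29361}{7}$ ($X = - \frac{157}{7} - 4172 = - \frac{29361}{7} \approx -4194.4$)
$X - Z{\left(\frac{-94 - 81}{44 + o} \right)} = - \frac{29361}{7} - 2 \frac{-94 - 81}{44 - 10} \left(72 + \frac{-94 - 81}{44 - 10}\right) = - \frac{29361}{7} - 2 \left(- \frac{175}{34}\right) \left(72 - \frac{175}{34}\right) = - \frac{29361}{7} - 2 \left(- \frac{175}{34}\right) \frac{2273}{34} = - \frac{29361}{7} - - \frac{397775}{578} = - \frac{29361}{7} + \frac{397775}{578} = - \frac{14186233}{4046}$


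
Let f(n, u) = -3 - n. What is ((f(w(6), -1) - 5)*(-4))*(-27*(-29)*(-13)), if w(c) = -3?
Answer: -203580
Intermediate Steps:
((f(w(6), -1) - 5)*(-4))*(-27*(-29)*(-13)) = (((-3 - 1*(-3)) - 5)*(-4))*(-27*(-29)*(-13)) = (((-3 + 3) - 5)*(-4))*(783*(-13)) = ((0 - 5)*(-4))*(-10179) = -5*(-4)*(-10179) = 20*(-10179) = -203580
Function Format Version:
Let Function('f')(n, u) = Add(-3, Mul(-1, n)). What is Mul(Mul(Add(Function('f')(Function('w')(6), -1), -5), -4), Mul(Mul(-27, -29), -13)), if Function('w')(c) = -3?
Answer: -203580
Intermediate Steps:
Mul(Mul(Add(Function('f')(Function('w')(6), -1), -5), -4), Mul(Mul(-27, -29), -13)) = Mul(Mul(Add(Add(-3, Mul(-1, -3)), -5), -4), Mul(Mul(-27, -29), -13)) = Mul(Mul(Add(Add(-3, 3), -5), -4), Mul(783, -13)) = Mul(Mul(Add(0, -5), -4), -10179) = Mul(Mul(-5, -4), -10179) = Mul(20, -10179) = -203580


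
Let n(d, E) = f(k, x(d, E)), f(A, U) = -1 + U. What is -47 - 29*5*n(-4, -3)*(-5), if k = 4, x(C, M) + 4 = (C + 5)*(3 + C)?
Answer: -4397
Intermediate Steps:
x(C, M) = -4 + (3 + C)*(5 + C) (x(C, M) = -4 + (C + 5)*(3 + C) = -4 + (5 + C)*(3 + C) = -4 + (3 + C)*(5 + C))
n(d, E) = 10 + d² + 8*d (n(d, E) = -1 + (11 + d² + 8*d) = 10 + d² + 8*d)
-47 - 29*5*n(-4, -3)*(-5) = -47 - 29*5*(10 + (-4)² + 8*(-4))*(-5) = -47 - 29*5*(10 + 16 - 32)*(-5) = -47 - 29*5*(-6)*(-5) = -47 - (-870)*(-5) = -47 - 29*150 = -47 - 4350 = -4397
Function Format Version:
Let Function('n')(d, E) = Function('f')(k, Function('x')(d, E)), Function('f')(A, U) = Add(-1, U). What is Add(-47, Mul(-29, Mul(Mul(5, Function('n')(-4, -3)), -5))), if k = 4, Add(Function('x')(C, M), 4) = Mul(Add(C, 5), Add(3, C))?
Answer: -4397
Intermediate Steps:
Function('x')(C, M) = Add(-4, Mul(Add(3, C), Add(5, C))) (Function('x')(C, M) = Add(-4, Mul(Add(C, 5), Add(3, C))) = Add(-4, Mul(Add(5, C), Add(3, C))) = Add(-4, Mul(Add(3, C), Add(5, C))))
Function('n')(d, E) = Add(10, Pow(d, 2), Mul(8, d)) (Function('n')(d, E) = Add(-1, Add(11, Pow(d, 2), Mul(8, d))) = Add(10, Pow(d, 2), Mul(8, d)))
Add(-47, Mul(-29, Mul(Mul(5, Function('n')(-4, -3)), -5))) = Add(-47, Mul(-29, Mul(Mul(5, Add(10, Pow(-4, 2), Mul(8, -4))), -5))) = Add(-47, Mul(-29, Mul(Mul(5, Add(10, 16, -32)), -5))) = Add(-47, Mul(-29, Mul(Mul(5, -6), -5))) = Add(-47, Mul(-29, Mul(-30, -5))) = Add(-47, Mul(-29, 150)) = Add(-47, -4350) = -4397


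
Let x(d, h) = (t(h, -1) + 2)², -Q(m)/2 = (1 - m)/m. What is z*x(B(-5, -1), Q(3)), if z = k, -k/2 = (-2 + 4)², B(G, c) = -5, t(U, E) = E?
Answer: -8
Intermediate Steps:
Q(m) = -2*(1 - m)/m
x(d, h) = 1 (x(d, h) = (-1 + 2)² = 1² = 1)
k = -8 (k = -2*(-2 + 4)² = -2*2² = -2*4 = -8)
z = -8
z*x(B(-5, -1), Q(3)) = -8*1 = -8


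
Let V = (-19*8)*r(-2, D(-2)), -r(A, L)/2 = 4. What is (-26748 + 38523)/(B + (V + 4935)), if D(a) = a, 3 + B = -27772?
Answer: -3925/7208 ≈ -0.54453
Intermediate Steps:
B = -27775 (B = -3 - 27772 = -27775)
r(A, L) = -8 (r(A, L) = -2*4 = -8)
V = 1216 (V = -19*8*(-8) = -152*(-8) = 1216)
(-26748 + 38523)/(B + (V + 4935)) = (-26748 + 38523)/(-27775 + (1216 + 4935)) = 11775/(-27775 + 6151) = 11775/(-21624) = 11775*(-1/21624) = -3925/7208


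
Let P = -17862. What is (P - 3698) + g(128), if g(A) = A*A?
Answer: -5176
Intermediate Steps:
g(A) = A²
(P - 3698) + g(128) = (-17862 - 3698) + 128² = -21560 + 16384 = -5176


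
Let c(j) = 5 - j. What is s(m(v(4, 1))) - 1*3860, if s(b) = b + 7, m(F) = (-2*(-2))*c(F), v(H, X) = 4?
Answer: -3849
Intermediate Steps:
m(F) = 20 - 4*F (m(F) = (-2*(-2))*(5 - F) = 4*(5 - F) = 20 - 4*F)
s(b) = 7 + b
s(m(v(4, 1))) - 1*3860 = (7 + (20 - 4*4)) - 1*3860 = (7 + (20 - 16)) - 3860 = (7 + 4) - 3860 = 11 - 3860 = -3849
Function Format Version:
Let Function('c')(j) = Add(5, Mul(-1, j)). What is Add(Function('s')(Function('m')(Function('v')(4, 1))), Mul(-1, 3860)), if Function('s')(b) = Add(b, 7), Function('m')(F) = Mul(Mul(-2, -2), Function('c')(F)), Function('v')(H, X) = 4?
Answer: -3849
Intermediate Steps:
Function('m')(F) = Add(20, Mul(-4, F)) (Function('m')(F) = Mul(Mul(-2, -2), Add(5, Mul(-1, F))) = Mul(4, Add(5, Mul(-1, F))) = Add(20, Mul(-4, F)))
Function('s')(b) = Add(7, b)
Add(Function('s')(Function('m')(Function('v')(4, 1))), Mul(-1, 3860)) = Add(Add(7, Add(20, Mul(-4, 4))), Mul(-1, 3860)) = Add(Add(7, Add(20, -16)), -3860) = Add(Add(7, 4), -3860) = Add(11, -3860) = -3849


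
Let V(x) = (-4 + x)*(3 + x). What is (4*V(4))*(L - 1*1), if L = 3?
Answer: 0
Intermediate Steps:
(4*V(4))*(L - 1*1) = (4*(-12 + 4² - 1*4))*(3 - 1*1) = (4*(-12 + 16 - 4))*(3 - 1) = (4*0)*2 = 0*2 = 0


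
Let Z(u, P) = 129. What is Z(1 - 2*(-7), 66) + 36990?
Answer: 37119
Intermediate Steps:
Z(1 - 2*(-7), 66) + 36990 = 129 + 36990 = 37119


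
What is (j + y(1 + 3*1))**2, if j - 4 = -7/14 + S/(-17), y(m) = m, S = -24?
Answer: 91809/1156 ≈ 79.420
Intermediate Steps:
j = 167/34 (j = 4 + (-7/14 - 24/(-17)) = 4 + (-7*1/14 - 24*(-1/17)) = 4 + (-1/2 + 24/17) = 4 + 31/34 = 167/34 ≈ 4.9118)
(j + y(1 + 3*1))**2 = (167/34 + (1 + 3*1))**2 = (167/34 + (1 + 3))**2 = (167/34 + 4)**2 = (303/34)**2 = 91809/1156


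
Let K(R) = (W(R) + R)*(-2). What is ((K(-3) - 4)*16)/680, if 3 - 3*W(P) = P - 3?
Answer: -8/85 ≈ -0.094118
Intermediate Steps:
W(P) = 2 - P/3 (W(P) = 1 - (P - 3)/3 = 1 - (-3 + P)/3 = 1 + (1 - P/3) = 2 - P/3)
K(R) = -4 - 4*R/3 (K(R) = ((2 - R/3) + R)*(-2) = (2 + 2*R/3)*(-2) = -4 - 4*R/3)
((K(-3) - 4)*16)/680 = (((-4 - 4/3*(-3)) - 4)*16)/680 = (((-4 + 4) - 4)*16)*(1/680) = ((0 - 4)*16)*(1/680) = -4*16*(1/680) = -64*1/680 = -8/85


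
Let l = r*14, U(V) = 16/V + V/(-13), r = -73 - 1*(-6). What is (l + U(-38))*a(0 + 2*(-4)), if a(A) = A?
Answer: 1848544/247 ≈ 7484.0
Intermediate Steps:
r = -67 (r = -73 + 6 = -67)
U(V) = 16/V - V/13 (U(V) = 16/V + V*(-1/13) = 16/V - V/13)
l = -938 (l = -67*14 = -938)
(l + U(-38))*a(0 + 2*(-4)) = (-938 + (16/(-38) - 1/13*(-38)))*(0 + 2*(-4)) = (-938 + (16*(-1/38) + 38/13))*(0 - 8) = (-938 + (-8/19 + 38/13))*(-8) = (-938 + 618/247)*(-8) = -231068/247*(-8) = 1848544/247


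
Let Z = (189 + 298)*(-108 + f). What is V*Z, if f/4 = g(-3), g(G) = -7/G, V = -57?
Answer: 2738888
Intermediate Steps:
f = 28/3 (f = 4*(-7/(-3)) = 4*(-7*(-⅓)) = 4*(7/3) = 28/3 ≈ 9.3333)
Z = -144152/3 (Z = (189 + 298)*(-108 + 28/3) = 487*(-296/3) = -144152/3 ≈ -48051.)
V*Z = -57*(-144152/3) = 2738888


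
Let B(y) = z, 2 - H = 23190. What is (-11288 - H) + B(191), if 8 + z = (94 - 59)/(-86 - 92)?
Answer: 2116741/178 ≈ 11892.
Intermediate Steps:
H = -23188 (H = 2 - 1*23190 = 2 - 23190 = -23188)
z = -1459/178 (z = -8 + (94 - 59)/(-86 - 92) = -8 + 35/(-178) = -8 + 35*(-1/178) = -8 - 35/178 = -1459/178 ≈ -8.1966)
B(y) = -1459/178
(-11288 - H) + B(191) = (-11288 - 1*(-23188)) - 1459/178 = (-11288 + 23188) - 1459/178 = 11900 - 1459/178 = 2116741/178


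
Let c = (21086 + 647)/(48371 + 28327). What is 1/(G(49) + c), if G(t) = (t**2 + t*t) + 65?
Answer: 76698/373310899 ≈ 0.00020545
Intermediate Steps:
G(t) = 65 + 2*t**2 (G(t) = (t**2 + t**2) + 65 = 2*t**2 + 65 = 65 + 2*t**2)
c = 21733/76698 ≈ 0.28336
1/(G(49) + c) = 1/((65 + 2*49**2) + 21733/76698) = 1/((65 + 2*2401) + 21733/76698) = 1/((65 + 4802) + 21733/76698) = 1/(4867 + 21733/76698) = 1/(373310899/76698) = 76698/373310899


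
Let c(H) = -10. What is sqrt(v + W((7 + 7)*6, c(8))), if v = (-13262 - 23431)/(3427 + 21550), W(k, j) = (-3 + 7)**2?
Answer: sqrt(9065127403)/24977 ≈ 3.8119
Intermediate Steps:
W(k, j) = 16 (W(k, j) = 4**2 = 16)
v = -36693/24977 ≈ -1.4691
sqrt(v + W((7 + 7)*6, c(8))) = sqrt(-36693/24977 + 16) = sqrt(362939/24977) = sqrt(9065127403)/24977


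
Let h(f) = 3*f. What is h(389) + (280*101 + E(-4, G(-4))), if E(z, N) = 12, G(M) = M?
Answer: 29459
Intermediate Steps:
h(389) + (280*101 + E(-4, G(-4))) = 3*389 + (280*101 + 12) = 1167 + (28280 + 12) = 1167 + 28292 = 29459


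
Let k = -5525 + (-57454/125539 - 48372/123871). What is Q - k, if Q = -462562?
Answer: -7107205335610411/15550641469 ≈ -4.5704e+5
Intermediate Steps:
k = -85930483573167/15550641469 (k = -5525 + (-57454*1/125539 - 48372*1/123871) = -5525 + (-57454/125539 - 48372/123871) = -5525 - 13189456942/15550641469 = -85930483573167/15550641469 ≈ -5525.9)
Q - k = -462562 - 1*(-85930483573167/15550641469) = -462562 + 85930483573167/15550641469 = -7107205335610411/15550641469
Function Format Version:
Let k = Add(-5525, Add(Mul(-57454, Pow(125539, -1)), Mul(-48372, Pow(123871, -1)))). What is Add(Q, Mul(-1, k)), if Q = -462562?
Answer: Rational(-7107205335610411, 15550641469) ≈ -4.5704e+5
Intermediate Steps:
k = Rational(-85930483573167, 15550641469) (k = Add(-5525, Add(Mul(-57454, Rational(1, 125539)), Mul(-48372, Rational(1, 123871)))) = Add(-5525, Add(Rational(-57454, 125539), Rational(-48372, 123871))) = Add(-5525, Rational(-13189456942, 15550641469)) = Rational(-85930483573167, 15550641469) ≈ -5525.9)
Add(Q, Mul(-1, k)) = Add(-462562, Mul(-1, Rational(-85930483573167, 15550641469))) = Add(-462562, Rational(85930483573167, 15550641469)) = Rational(-7107205335610411, 15550641469)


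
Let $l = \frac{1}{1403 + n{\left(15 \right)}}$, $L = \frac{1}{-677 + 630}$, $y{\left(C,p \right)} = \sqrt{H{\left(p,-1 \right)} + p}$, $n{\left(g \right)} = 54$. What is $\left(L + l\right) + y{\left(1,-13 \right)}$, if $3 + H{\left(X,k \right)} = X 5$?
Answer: $- \frac{30}{1457} + 9 i \approx -0.02059 + 9.0 i$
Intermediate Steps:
$H{\left(X,k \right)} = -3 + 5 X$ ($H{\left(X,k \right)} = -3 + X 5 = -3 + 5 X$)
$y{\left(C,p \right)} = \sqrt{-3 + 6 p}$ ($y{\left(C,p \right)} = \sqrt{\left(-3 + 5 p\right) + p} = \sqrt{-3 + 6 p}$)
$L = - \frac{1}{47}$ ($L = \frac{1}{-47} = - \frac{1}{47} \approx -0.021277$)
$l = \frac{1}{1457}$ ($l = \frac{1}{1403 + 54} = \frac{1}{1457} \approx 0.00068634$)
$\left(L + l\right) + y{\left(1,-13 \right)} = \left(- \frac{1}{47} + \frac{1}{1457}\right) + \sqrt{-3 + 6 \left(-13\right)} = - \frac{30}{1457} + \sqrt{-3 - 78} = - \frac{30}{1457} + \sqrt{-81} = - \frac{30}{1457} + 9 i$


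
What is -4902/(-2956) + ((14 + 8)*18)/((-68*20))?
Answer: 343509/251260 ≈ 1.3671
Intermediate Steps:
-4902/(-2956) + ((14 + 8)*18)/((-68*20)) = -4902*(-1/2956) + (22*18)/(-1360) = 2451/1478 + 396*(-1/1360) = 2451/1478 - 99/340 = 343509/251260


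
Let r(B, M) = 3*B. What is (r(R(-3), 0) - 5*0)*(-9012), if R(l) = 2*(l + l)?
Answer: 324432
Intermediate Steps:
R(l) = 4*l (R(l) = 2*(2*l) = 4*l)
(r(R(-3), 0) - 5*0)*(-9012) = (3*(4*(-3)) - 5*0)*(-9012) = (3*(-12) + 0)*(-9012) = (-36 + 0)*(-9012) = -36*(-9012) = 324432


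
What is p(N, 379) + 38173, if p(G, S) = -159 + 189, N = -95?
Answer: 38203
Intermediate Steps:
p(G, S) = 30
p(N, 379) + 38173 = 30 + 38173 = 38203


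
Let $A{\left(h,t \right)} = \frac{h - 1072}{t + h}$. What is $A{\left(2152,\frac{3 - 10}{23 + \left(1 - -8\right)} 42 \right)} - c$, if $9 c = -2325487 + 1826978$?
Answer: $\frac{3418307317}{61713} \approx 55390.0$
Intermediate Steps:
$A{\left(h,t \right)} = \frac{-1072 + h}{h + t}$
$c = - \frac{498509}{9}$ ($c = \frac{-2325487 + 1826978}{9} = \frac{1}{9} \left(-498509\right) = - \frac{498509}{9} \approx -55390.0$)
$A{\left(2152,\frac{3 - 10}{23 + \left(1 - -8\right)} 42 \right)} - c = \frac{-1072 + 2152}{2152 + \frac{3 - 10}{23 + \left(1 - -8\right)} 42} - - \frac{498509}{9} = \frac{1}{2152 + - \frac{7}{23 + \left(1 + 8\right)} 42} \cdot 1080 + \frac{498509}{9} = \frac{1}{2152 + - \frac{7}{23 + 9} \cdot 42} \cdot 1080 + \frac{498509}{9} = \frac{1}{2152 + - \frac{7}{32} \cdot 42} \cdot 1080 + \frac{498509}{9} = \frac{1}{2152 + \left(-7\right) \frac{1}{32} \cdot 42} \cdot 1080 + \frac{498509}{9} = \frac{1}{2152 - \frac{147}{16}} \cdot 1080 + \frac{498509}{9} = \frac{1}{\frac{34285}{16}} \cdot 1080 + \frac{498509}{9} = \frac{16}{34285} \cdot 1080 + \frac{498509}{9} = \frac{3456}{6857} + \frac{498509}{9} = \frac{3418307317}{61713}$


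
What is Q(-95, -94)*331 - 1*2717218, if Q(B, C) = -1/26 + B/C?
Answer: -1660023584/611 ≈ -2.7169e+6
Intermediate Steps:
Q(B, C) = -1/26 + B/C (Q(B, C) = -1*1/26 + B/C = -1/26 + B/C)
Q(-95, -94)*331 - 1*2717218 = ((-95 - 1/26*(-94))/(-94))*331 - 1*2717218 = -(-95 + 47/13)/94*331 - 2717218 = -1/94*(-1188/13)*331 - 2717218 = (594/611)*331 - 2717218 = 196614/611 - 2717218 = -1660023584/611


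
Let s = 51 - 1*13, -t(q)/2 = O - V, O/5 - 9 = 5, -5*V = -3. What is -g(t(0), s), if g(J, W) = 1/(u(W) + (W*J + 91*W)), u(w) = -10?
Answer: 5/9132 ≈ 0.00054753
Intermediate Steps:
V = 3/5 (V = -1/5*(-3) = 3/5 ≈ 0.60000)
O = 70 (O = 45 + 5*5 = 45 + 25 = 70)
t(q) = -694/5 (t(q) = -2*(70 - 1*3/5) = -2*(70 - 3/5) = -2*347/5 = -694/5)
s = 38 (s = 51 - 13 = 38)
g(J, W) = 1/(-10 + 91*W + J*W) (g(J, W) = 1/(-10 + (W*J + 91*W)) = 1/(-10 + (J*W + 91*W)) = 1/(-10 + (91*W + J*W)) = 1/(-10 + 91*W + J*W))
-g(t(0), s) = -1/(-10 + 91*38 - 694/5*38) = -1/(-10 + 3458 - 26372/5) = -1/(-9132/5) = -1*(-5/9132) = 5/9132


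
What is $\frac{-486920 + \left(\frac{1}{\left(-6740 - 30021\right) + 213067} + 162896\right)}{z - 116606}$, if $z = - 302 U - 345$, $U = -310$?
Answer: $\frac{57127375343}{4113395286} \approx 13.888$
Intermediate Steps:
$z = 93275$ ($z = \left(-302\right) \left(-310\right) - 345 = 93620 - 345 = 93275$)
$\frac{-486920 + \left(\frac{1}{\left(-6740 - 30021\right) + 213067} + 162896\right)}{z - 116606} = \frac{-486920 + \left(\frac{1}{\left(-6740 - 30021\right) + 213067} + 162896\right)}{93275 - 116606} = \frac{-486920 + \left(\frac{1}{-36761 + 213067} + 162896\right)}{-23331} = \left(-486920 + \left(\frac{1}{176306} + 162896\right)\right) \left(- \frac{1}{23331}\right) = \left(-486920 + \frac{28719542177}{176306}\right) \left(- \frac{1}{23331}\right) = \left(- \frac{57127375343}{176306}\right) \left(- \frac{1}{23331}\right) = \frac{57127375343}{4113395286}$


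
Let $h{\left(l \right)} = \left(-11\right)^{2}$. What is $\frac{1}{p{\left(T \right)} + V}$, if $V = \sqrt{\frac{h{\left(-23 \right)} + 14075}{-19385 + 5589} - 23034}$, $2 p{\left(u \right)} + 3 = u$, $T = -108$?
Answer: $- \frac{255226}{120095463} - \frac{4 i \sqrt{30446168215}}{120095463} \approx -0.0021252 - 0.0058117 i$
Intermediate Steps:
$p{\left(u \right)} = - \frac{3}{2} + \frac{u}{2}$
$h{\left(l \right)} = 121$
$V = \frac{3 i \sqrt{30446168215}}{3449}$ ($V = \sqrt{\frac{121 + 14075}{-19385 + 5589} - 23034} = \sqrt{\frac{14196}{-13796} - 23034} = \sqrt{14196 \left(- \frac{1}{13796}\right) - 23034} = \sqrt{- \frac{3549}{3449} - 23034} = \sqrt{- \frac{79447815}{3449}} = \frac{3 i \sqrt{30446168215}}{3449} \approx 151.77 i$)
$\frac{1}{p{\left(T \right)} + V} = \frac{1}{\left(- \frac{3}{2} + \frac{1}{2} \left(-108\right)\right) + \frac{3 i \sqrt{30446168215}}{3449}} = \frac{1}{\left(- \frac{3}{2} - 54\right) + \frac{3 i \sqrt{30446168215}}{3449}} = \frac{1}{- \frac{111}{2} + \frac{3 i \sqrt{30446168215}}{3449}}$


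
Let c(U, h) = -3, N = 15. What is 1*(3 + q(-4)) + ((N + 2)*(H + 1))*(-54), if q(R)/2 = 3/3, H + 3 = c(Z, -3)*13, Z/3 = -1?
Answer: 37643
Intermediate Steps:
Z = -3 (Z = 3*(-1) = -3)
H = -42 (H = -3 - 3*13 = -3 - 39 = -42)
q(R) = 2 (q(R) = 2*(3/3) = 2*(3*(⅓)) = 2*1 = 2)
1*(3 + q(-4)) + ((N + 2)*(H + 1))*(-54) = 1*(3 + 2) + ((15 + 2)*(-42 + 1))*(-54) = 1*5 + (17*(-41))*(-54) = 5 - 697*(-54) = 5 + 37638 = 37643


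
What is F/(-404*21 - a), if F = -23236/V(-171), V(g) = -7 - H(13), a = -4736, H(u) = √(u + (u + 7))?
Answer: -40663/14992 + 5809*√33/14992 ≈ -0.48645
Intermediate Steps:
H(u) = √(7 + 2*u) (H(u) = √(u + (7 + u)) = √(7 + 2*u))
V(g) = -7 - √33 (V(g) = -7 - √(7 + 2*13) = -7 - √(7 + 26) = -7 - √33)
F = -23236/(-7 - √33) ≈ 1823.2
F/(-404*21 - a) = (40663/4 - 5809*√33/4)/(-404*21 - 1*(-4736)) = (40663/4 - 5809*√33/4)/(-8484 + 4736) = (40663/4 - 5809*√33/4)/(-3748) = (40663/4 - 5809*√33/4)*(-1/3748) = -40663/14992 + 5809*√33/14992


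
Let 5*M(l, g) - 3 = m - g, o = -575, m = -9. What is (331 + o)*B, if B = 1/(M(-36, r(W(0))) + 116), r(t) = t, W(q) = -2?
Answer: -305/144 ≈ -2.1181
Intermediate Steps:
M(l, g) = -6/5 - g/5 (M(l, g) = ⅗ + (-9 - g)/5 = ⅗ + (-9/5 - g/5) = -6/5 - g/5)
B = 5/576 (B = 1/((-6/5 - ⅕*(-2)) + 116) = 1/((-6/5 + ⅖) + 116) = 1/(-⅘ + 116) = 1/(576/5) = 5/576 ≈ 0.0086806)
(331 + o)*B = (331 - 575)*(5/576) = -244*5/576 = -305/144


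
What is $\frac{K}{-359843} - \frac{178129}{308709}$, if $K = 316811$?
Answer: $- \frac{14718261886}{10098797517} \approx -1.4574$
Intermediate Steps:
$\frac{K}{-359843} - \frac{178129}{308709} = \frac{316811}{-359843} - \frac{178129}{308709} = 316811 \left(- \frac{1}{359843}\right) - \frac{178129}{308709} = - \frac{28801}{32713} - \frac{178129}{308709} = - \frac{14718261886}{10098797517}$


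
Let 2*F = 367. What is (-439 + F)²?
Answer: 261121/4 ≈ 65280.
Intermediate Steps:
F = 367/2 (F = (½)*367 = 367/2 ≈ 183.50)
(-439 + F)² = (-439 + 367/2)² = (-511/2)² = 261121/4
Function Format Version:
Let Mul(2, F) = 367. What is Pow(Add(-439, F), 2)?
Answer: Rational(261121, 4) ≈ 65280.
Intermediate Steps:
F = Rational(367, 2) (F = Mul(Rational(1, 2), 367) = Rational(367, 2) ≈ 183.50)
Pow(Add(-439, F), 2) = Pow(Add(-439, Rational(367, 2)), 2) = Pow(Rational(-511, 2), 2) = Rational(261121, 4)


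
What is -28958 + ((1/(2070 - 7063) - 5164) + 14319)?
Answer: -98876380/4993 ≈ -19803.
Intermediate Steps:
-28958 + ((1/(2070 - 7063) - 5164) + 14319) = -28958 + ((1/(-4993) - 5164) + 14319) = -28958 + ((-1/4993 - 5164) + 14319) = -28958 + (-25783853/4993 + 14319) = -28958 + 45710914/4993 = -98876380/4993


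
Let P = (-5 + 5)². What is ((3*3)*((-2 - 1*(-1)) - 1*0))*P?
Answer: 0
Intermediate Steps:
P = 0 (P = 0² = 0)
((3*3)*((-2 - 1*(-1)) - 1*0))*P = ((3*3)*((-2 - 1*(-1)) - 1*0))*0 = (9*((-2 + 1) + 0))*0 = (9*(-1 + 0))*0 = (9*(-1))*0 = -9*0 = 0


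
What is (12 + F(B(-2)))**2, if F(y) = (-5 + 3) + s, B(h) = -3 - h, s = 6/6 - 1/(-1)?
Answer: 144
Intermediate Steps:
s = 2 (s = 6*(1/6) - 1*(-1) = 1 + 1 = 2)
F(y) = 0 (F(y) = (-5 + 3) + 2 = -2 + 2 = 0)
(12 + F(B(-2)))**2 = (12 + 0)**2 = 12**2 = 144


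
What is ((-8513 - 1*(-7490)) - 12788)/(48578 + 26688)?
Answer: -13811/75266 ≈ -0.18350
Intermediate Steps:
((-8513 - 1*(-7490)) - 12788)/(48578 + 26688) = ((-8513 + 7490) - 12788)/75266 = (-1023 - 12788)*(1/75266) = -13811*1/75266 = -13811/75266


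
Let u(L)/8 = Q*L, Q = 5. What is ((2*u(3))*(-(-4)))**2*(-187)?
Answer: -172339200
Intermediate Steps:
u(L) = 40*L (u(L) = 8*(5*L) = 40*L)
((2*u(3))*(-(-4)))**2*(-187) = ((2*(40*3))*(-(-4)))**2*(-187) = ((2*120)*(-4*(-1)))**2*(-187) = (240*4)**2*(-187) = 960**2*(-187) = 921600*(-187) = -172339200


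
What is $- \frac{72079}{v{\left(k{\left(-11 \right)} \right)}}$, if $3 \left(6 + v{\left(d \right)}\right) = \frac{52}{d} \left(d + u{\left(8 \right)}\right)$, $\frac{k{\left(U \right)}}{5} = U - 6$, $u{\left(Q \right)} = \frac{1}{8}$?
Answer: $- \frac{36760290}{5767} \approx -6374.3$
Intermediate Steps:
$u{\left(Q \right)} = \frac{1}{8}$
$k{\left(U \right)} = -30 + 5 U$ ($k{\left(U \right)} = 5 \left(U - 6\right) = 5 \left(-6 + U\right) = -30 + 5 U$)
$v{\left(d \right)} = -6 + \frac{52 \left(\frac{1}{8} + d\right)}{3 d}$ ($v{\left(d \right)} = -6 + \frac{\frac{52}{d} \left(d + \frac{1}{8}\right)}{3} = -6 + \frac{\frac{52}{d} \left(\frac{1}{8} + d\right)}{3} = -6 + \frac{52 \frac{1}{d} \left(\frac{1}{8} + d\right)}{3} = -6 + \frac{52 \left(\frac{1}{8} + d\right)}{3 d}$)
$- \frac{72079}{v{\left(k{\left(-11 \right)} \right)}} = - \frac{72079}{\frac{1}{6} \frac{1}{-30 + 5 \left(-11\right)} \left(13 + 68 \left(-30 + 5 \left(-11\right)\right)\right)} = - \frac{72079}{\frac{1}{6} \frac{1}{-30 - 55} \left(13 + 68 \left(-30 - 55\right)\right)} = - \frac{72079}{\frac{1}{6} \frac{1}{-85} \left(13 + 68 \left(-85\right)\right)} = - \frac{72079}{\frac{1}{6} \left(- \frac{1}{85}\right) \left(13 - 5780\right)} = - \frac{72079}{\frac{1}{6} \left(- \frac{1}{85}\right) \left(-5767\right)} = - \frac{72079}{\frac{5767}{510}} = \left(-72079\right) \frac{510}{5767} = - \frac{36760290}{5767}$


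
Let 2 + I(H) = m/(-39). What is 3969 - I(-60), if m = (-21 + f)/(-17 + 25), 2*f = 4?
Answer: 1238933/312 ≈ 3970.9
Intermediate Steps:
f = 2 (f = (1/2)*4 = 2)
m = -19/8 (m = (-21 + 2)/(-17 + 25) = -19/8 ≈ -2.3750)
I(H) = -605/312 (I(H) = -2 - 19/8/(-39) = -2 - 19/8*(-1/39) = -2 + 19/312 = -605/312)
3969 - I(-60) = 3969 - 1*(-605/312) = 3969 + 605/312 = 1238933/312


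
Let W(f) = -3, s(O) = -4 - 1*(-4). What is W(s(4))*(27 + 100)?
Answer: -381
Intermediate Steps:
s(O) = 0 (s(O) = -4 + 4 = 0)
W(s(4))*(27 + 100) = -3*(27 + 100) = -3*127 = -381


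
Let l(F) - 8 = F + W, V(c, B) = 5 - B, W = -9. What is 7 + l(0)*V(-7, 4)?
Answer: 6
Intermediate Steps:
l(F) = -1 + F (l(F) = 8 + (F - 9) = 8 + (-9 + F) = -1 + F)
7 + l(0)*V(-7, 4) = 7 + (-1 + 0)*(5 - 1*4) = 7 - (5 - 4) = 7 - 1*1 = 7 - 1 = 6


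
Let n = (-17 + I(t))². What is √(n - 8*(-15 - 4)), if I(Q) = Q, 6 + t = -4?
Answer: √881 ≈ 29.682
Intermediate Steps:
t = -10 (t = -6 - 4 = -10)
n = 729 (n = (-17 - 10)² = (-27)² = 729)
√(n - 8*(-15 - 4)) = √(729 - 8*(-15 - 4)) = √(729 - 8*(-19)) = √(729 + 152) = √881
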